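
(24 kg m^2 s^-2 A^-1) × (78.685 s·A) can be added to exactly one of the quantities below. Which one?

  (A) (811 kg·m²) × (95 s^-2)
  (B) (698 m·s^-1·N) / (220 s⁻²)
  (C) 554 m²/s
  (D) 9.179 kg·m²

(B)

Reference: [kg·m²·s⁻²·A⁻¹] · [s·A] = kg·m²·s⁻¹.
Each option:
  (A) [kg·m²] · [s⁻²] = kg·m²·s⁻²
  (B) [kg·m²·s⁻³] / [s⁻²] = kg·m²·s⁻¹  ← same
  (C) m²·s⁻¹
  (D) kg·m²
Only (B) matches kg·m²·s⁻¹.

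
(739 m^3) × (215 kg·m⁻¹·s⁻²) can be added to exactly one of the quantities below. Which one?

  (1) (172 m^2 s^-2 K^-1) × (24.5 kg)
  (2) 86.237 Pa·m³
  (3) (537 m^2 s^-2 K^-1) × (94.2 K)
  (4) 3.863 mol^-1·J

Reference: [m³] · [kg·m⁻¹·s⁻²] = kg·m²·s⁻².
Each option:
  (1) [m²·s⁻²·K⁻¹] · [kg] = kg·m²·s⁻²·K⁻¹
  (2) Pa·m³ = N·m⁻²·m³ = kg·m²·s⁻²  ← same
  (3) [m²·s⁻²·K⁻¹] · [K] = m²·s⁻²
  (4) J·mol⁻¹ = N·m·mol⁻¹ = kg·m²·s⁻²·mol⁻¹
Only (2) matches kg·m²·s⁻².

(2)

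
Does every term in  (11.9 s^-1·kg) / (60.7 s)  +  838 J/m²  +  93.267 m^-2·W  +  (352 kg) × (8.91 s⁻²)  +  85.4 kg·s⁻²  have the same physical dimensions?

Work out the base dimensions of each:
  (11.9 s^-1·kg) / (60.7 s):  [kg·s⁻¹] / [s] = kg·s⁻²
  838 J/m²:  J·m⁻² = N·m·m⁻² = kg·s⁻²
  93.267 m^-2·W:  W·m⁻² = J·s⁻¹·m⁻² = kg·s⁻³
  (352 kg) × (8.91 s⁻²):  [kg] · [s⁻²] = kg·s⁻²
  85.4 kg·s⁻²:  kg·s⁻²
The terms do not share a single dimension (kg·s⁻² vs kg·s⁻³).

No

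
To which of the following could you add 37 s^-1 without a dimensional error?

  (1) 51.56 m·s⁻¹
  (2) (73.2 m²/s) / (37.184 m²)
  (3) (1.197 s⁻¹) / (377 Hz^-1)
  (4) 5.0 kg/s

(2)

Reference: s⁻¹.
Each option:
  (1) m·s⁻¹
  (2) [m²·s⁻¹] / [m²] = s⁻¹  ← same
  (3) [s⁻¹] / [s] = s⁻²
  (4) kg·s⁻¹
Only (2) matches s⁻¹.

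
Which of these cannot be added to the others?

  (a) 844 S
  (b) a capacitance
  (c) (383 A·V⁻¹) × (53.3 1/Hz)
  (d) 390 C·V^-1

(a)

Expand each in SI base units:
  (a) S = Ω⁻¹ = kg⁻¹·m⁻²·s³·A²
  (b) [capacitance] = kg⁻¹·m⁻²·s⁴·A²
  (c) [kg⁻¹·m⁻²·s³·A²] · [s] = kg⁻¹·m⁻²·s⁴·A²
  (d) C·V⁻¹ = s·A·(J·C⁻¹)⁻¹ = kg⁻¹·m⁻²·s⁴·A²
All reduce to kg⁻¹·m⁻²·s⁴·A² except (a), which is kg⁻¹·m⁻²·s³·A².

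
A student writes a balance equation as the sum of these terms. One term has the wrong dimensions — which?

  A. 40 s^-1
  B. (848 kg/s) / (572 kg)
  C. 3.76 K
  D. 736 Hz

Dimensions:
  A. s⁻¹
  B. [kg·s⁻¹] / [kg] = s⁻¹
  C. K
  D. Hz = s⁻¹
All reduce to s⁻¹ except C., which is K.

C.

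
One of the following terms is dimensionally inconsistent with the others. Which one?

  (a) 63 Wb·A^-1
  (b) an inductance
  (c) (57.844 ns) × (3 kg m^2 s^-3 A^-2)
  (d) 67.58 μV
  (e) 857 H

(d)

Reduce each to base SI dimensions:
  (a) Wb·A⁻¹ = V·s·A⁻¹ = kg·m²·s⁻²·A⁻²
  (b) [inductance] = kg·m²·s⁻²·A⁻²
  (c) [s] · [kg·m²·s⁻³·A⁻²] = kg·m²·s⁻²·A⁻²
  (d) V = J·C⁻¹ = kg·m²·s⁻³·A⁻¹
  (e) H = V·s·A⁻¹ = kg·m²·s⁻²·A⁻²
All reduce to kg·m²·s⁻²·A⁻² except (d), which is kg·m²·s⁻³·A⁻¹.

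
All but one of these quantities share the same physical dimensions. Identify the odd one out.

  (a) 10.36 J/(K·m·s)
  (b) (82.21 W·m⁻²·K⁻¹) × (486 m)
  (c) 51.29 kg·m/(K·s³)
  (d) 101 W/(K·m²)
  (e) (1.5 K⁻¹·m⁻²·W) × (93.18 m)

Expand each in SI base units:
  (a) J·s⁻¹·m⁻¹·K⁻¹ = N·m·s⁻¹·m⁻¹·K⁻¹ = kg·m·s⁻³·K⁻¹
  (b) [kg·s⁻³·K⁻¹] · [m] = kg·m·s⁻³·K⁻¹
  (c) kg·m·s⁻³·K⁻¹
  (d) W·m⁻²·K⁻¹ = J·s⁻¹·m⁻²·K⁻¹ = kg·s⁻³·K⁻¹
  (e) [kg·s⁻³·K⁻¹] · [m] = kg·m·s⁻³·K⁻¹
All reduce to kg·m·s⁻³·K⁻¹ except (d), which is kg·s⁻³·K⁻¹.

(d)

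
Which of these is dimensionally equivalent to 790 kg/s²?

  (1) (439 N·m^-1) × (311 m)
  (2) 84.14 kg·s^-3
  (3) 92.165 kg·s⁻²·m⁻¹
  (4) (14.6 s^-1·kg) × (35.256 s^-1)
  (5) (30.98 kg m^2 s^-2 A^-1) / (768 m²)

(4)

Reference: kg·s⁻².
Each option:
  (1) [kg·s⁻²] · [m] = kg·m·s⁻²
  (2) kg·s⁻³
  (3) kg·m⁻¹·s⁻²
  (4) [kg·s⁻¹] · [s⁻¹] = kg·s⁻²  ← same
  (5) [kg·m²·s⁻²·A⁻¹] / [m²] = kg·s⁻²·A⁻¹
Only (4) matches kg·s⁻².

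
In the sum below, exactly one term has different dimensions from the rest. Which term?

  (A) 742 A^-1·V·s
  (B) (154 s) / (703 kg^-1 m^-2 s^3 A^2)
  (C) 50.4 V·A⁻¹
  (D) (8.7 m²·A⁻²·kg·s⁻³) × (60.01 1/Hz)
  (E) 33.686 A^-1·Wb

Reduce each to base SI dimensions:
  (A) V·s·A⁻¹ = J·C⁻¹·s·A⁻¹ = kg·m²·s⁻²·A⁻²
  (B) [s] / [kg⁻¹·m⁻²·s³·A²] = kg·m²·s⁻²·A⁻²
  (C) V·A⁻¹ = J·C⁻¹·A⁻¹ = kg·m²·s⁻³·A⁻²
  (D) [kg·m²·s⁻³·A⁻²] · [s] = kg·m²·s⁻²·A⁻²
  (E) Wb·A⁻¹ = V·s·A⁻¹ = kg·m²·s⁻²·A⁻²
All reduce to kg·m²·s⁻²·A⁻² except (C), which is kg·m²·s⁻³·A⁻².

(C)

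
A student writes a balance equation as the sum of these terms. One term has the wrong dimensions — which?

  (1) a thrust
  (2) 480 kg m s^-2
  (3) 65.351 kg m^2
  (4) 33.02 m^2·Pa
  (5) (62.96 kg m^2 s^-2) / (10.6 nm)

Expand each in SI base units:
  (1) [thrust] = kg·m·s⁻²
  (2) kg·m·s⁻²
  (3) kg·m²
  (4) Pa·m² = N·m⁻²·m² = kg·m·s⁻²
  (5) [kg·m²·s⁻²] / [m] = kg·m·s⁻²
All reduce to kg·m·s⁻² except (3), which is kg·m².

(3)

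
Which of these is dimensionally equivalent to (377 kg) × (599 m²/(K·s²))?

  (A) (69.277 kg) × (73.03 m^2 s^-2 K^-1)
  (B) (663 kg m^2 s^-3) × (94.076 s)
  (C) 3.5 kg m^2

(A)

Reference: [kg] · [m²·s⁻²·K⁻¹] = kg·m²·s⁻²·K⁻¹.
Each option:
  (A) [kg] · [m²·s⁻²·K⁻¹] = kg·m²·s⁻²·K⁻¹  ← same
  (B) [kg·m²·s⁻³] · [s] = kg·m²·s⁻²
  (C) kg·m²
Only (A) matches kg·m²·s⁻²·K⁻¹.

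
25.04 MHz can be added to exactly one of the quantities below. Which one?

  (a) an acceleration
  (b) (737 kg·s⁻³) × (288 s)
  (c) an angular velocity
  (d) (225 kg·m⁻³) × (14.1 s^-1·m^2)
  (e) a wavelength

Reference: Hz = s⁻¹.
Each option:
  (a) [acceleration] = m·s⁻²
  (b) [kg·s⁻³] · [s] = kg·s⁻²
  (c) [angular velocity] = s⁻¹  ← same
  (d) [kg·m⁻³] · [m²·s⁻¹] = kg·m⁻¹·s⁻¹
  (e) [wavelength] = m
Only (c) matches s⁻¹.

(c)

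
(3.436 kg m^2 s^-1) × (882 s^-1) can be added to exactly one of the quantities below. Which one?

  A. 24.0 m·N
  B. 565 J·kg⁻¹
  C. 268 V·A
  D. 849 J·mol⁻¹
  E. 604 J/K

Reference: [kg·m²·s⁻¹] · [s⁻¹] = kg·m²·s⁻².
Each option:
  A. N·m = kg·m·s⁻²·m = kg·m²·s⁻²  ← same
  B. J·kg⁻¹ = N·m·kg⁻¹ = m²·s⁻²
  C. V·A = J·C⁻¹·A = kg·m²·s⁻³
  D. J·mol⁻¹ = N·m·mol⁻¹ = kg·m²·s⁻²·mol⁻¹
  E. J·K⁻¹ = N·m·K⁻¹ = kg·m²·s⁻²·K⁻¹
Only A. matches kg·m²·s⁻².

A.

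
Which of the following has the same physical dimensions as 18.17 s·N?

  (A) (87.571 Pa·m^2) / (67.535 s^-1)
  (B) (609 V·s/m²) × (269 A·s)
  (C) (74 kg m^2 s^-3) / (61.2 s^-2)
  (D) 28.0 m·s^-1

Reference: N·s = kg·m·s⁻²·s = kg·m·s⁻¹.
Each option:
  (A) [kg·m·s⁻²] / [s⁻¹] = kg·m·s⁻¹  ← same
  (B) [kg·s⁻²·A⁻¹] · [s·A] = kg·s⁻¹
  (C) [kg·m²·s⁻³] / [s⁻²] = kg·m²·s⁻¹
  (D) m·s⁻¹
Only (A) matches kg·m·s⁻¹.

(A)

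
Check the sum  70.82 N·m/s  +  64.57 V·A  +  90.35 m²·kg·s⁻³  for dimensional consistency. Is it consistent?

In SI base units:
  70.82 N·m/s:  N·m·s⁻¹ = kg·m·s⁻²·m·s⁻¹ = kg·m²·s⁻³
  64.57 V·A:  V·A = J·C⁻¹·A = kg·m²·s⁻³
  90.35 m²·kg·s⁻³:  kg·m²·s⁻³
Every term reduces to kg·m²·s⁻³.

Yes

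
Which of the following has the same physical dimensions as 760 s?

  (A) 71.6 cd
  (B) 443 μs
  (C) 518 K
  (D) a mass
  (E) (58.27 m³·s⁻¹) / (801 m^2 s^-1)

Reference: s.
Each option:
  (A) cd
  (B) s  ← same
  (C) K
  (D) [mass] = kg
  (E) [m³·s⁻¹] / [m²·s⁻¹] = m
Only (B) matches s.

(B)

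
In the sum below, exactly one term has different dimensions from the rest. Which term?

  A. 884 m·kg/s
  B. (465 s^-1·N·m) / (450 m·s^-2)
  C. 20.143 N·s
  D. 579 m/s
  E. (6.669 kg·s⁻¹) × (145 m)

Expand each in SI base units:
  A. kg·m·s⁻¹
  B. [kg·m²·s⁻³] / [m·s⁻²] = kg·m·s⁻¹
  C. N·s = kg·m·s⁻²·s = kg·m·s⁻¹
  D. m·s⁻¹
  E. [kg·s⁻¹] · [m] = kg·m·s⁻¹
All reduce to kg·m·s⁻¹ except D., which is m·s⁻¹.

D.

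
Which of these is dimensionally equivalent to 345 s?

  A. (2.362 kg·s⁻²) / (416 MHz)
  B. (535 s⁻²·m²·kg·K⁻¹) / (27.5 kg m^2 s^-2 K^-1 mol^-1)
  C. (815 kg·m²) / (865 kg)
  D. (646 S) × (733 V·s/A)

Reference: s.
Each option:
  A. [kg·s⁻²] / [s⁻¹] = kg·s⁻¹
  B. [kg·m²·s⁻²·K⁻¹] / [kg·m²·s⁻²·K⁻¹·mol⁻¹] = mol
  C. [kg·m²] / [kg] = m²
  D. [kg⁻¹·m⁻²·s³·A²] · [kg·m²·s⁻²·A⁻²] = s  ← same
Only D. matches s.

D.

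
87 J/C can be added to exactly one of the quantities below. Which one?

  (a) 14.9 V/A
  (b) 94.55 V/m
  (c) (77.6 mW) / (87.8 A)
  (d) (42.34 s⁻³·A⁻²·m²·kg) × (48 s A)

Reference: J·C⁻¹ = N·m·(s·A)⁻¹ = kg·m²·s⁻³·A⁻¹.
Each option:
  (a) V·A⁻¹ = J·C⁻¹·A⁻¹ = kg·m²·s⁻³·A⁻²
  (b) V·m⁻¹ = J·C⁻¹·m⁻¹ = kg·m·s⁻³·A⁻¹
  (c) [kg·m²·s⁻³] / [A] = kg·m²·s⁻³·A⁻¹  ← same
  (d) [kg·m²·s⁻³·A⁻²] · [s·A] = kg·m²·s⁻²·A⁻¹
Only (c) matches kg·m²·s⁻³·A⁻¹.

(c)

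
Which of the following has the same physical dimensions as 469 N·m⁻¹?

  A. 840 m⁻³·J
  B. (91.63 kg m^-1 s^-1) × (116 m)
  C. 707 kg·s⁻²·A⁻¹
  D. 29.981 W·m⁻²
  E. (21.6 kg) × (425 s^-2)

Reference: N·m⁻¹ = kg·m·s⁻²·m⁻¹ = kg·s⁻².
Each option:
  A. J·m⁻³ = N·m·m⁻³ = kg·m⁻¹·s⁻²
  B. [kg·m⁻¹·s⁻¹] · [m] = kg·s⁻¹
  C. kg·s⁻²·A⁻¹
  D. W·m⁻² = J·s⁻¹·m⁻² = kg·s⁻³
  E. [kg] · [s⁻²] = kg·s⁻²  ← same
Only E. matches kg·s⁻².

E.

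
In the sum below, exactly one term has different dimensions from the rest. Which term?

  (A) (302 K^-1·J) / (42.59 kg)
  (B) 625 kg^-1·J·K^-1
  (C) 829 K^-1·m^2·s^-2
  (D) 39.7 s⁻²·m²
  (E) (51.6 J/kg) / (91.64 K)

Expand each in SI base units:
  (A) [kg·m²·s⁻²·K⁻¹] / [kg] = m²·s⁻²·K⁻¹
  (B) J·kg⁻¹·K⁻¹ = N·m·kg⁻¹·K⁻¹ = m²·s⁻²·K⁻¹
  (C) m²·s⁻²·K⁻¹
  (D) m²·s⁻²
  (E) [m²·s⁻²] / [K] = m²·s⁻²·K⁻¹
All reduce to m²·s⁻²·K⁻¹ except (D), which is m²·s⁻².

(D)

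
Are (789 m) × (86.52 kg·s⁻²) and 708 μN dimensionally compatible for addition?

Yes

Expand each in SI base units:
  (789 m) × (86.52 kg·s⁻²):  [m] · [kg·s⁻²] = kg·m·s⁻²
  708 μN:  N = kg·m·s⁻²
Both are kg·m·s⁻², so they have the same dimensions and can be added.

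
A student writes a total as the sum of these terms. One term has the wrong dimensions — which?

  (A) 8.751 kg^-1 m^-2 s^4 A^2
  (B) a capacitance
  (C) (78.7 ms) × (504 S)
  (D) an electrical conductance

(D)

In SI base units:
  (A) kg⁻¹·m⁻²·s⁴·A²
  (B) [capacitance] = kg⁻¹·m⁻²·s⁴·A²
  (C) [s] · [kg⁻¹·m⁻²·s³·A²] = kg⁻¹·m⁻²·s⁴·A²
  (D) [electrical conductance] = kg⁻¹·m⁻²·s³·A²
All reduce to kg⁻¹·m⁻²·s⁴·A² except (D), which is kg⁻¹·m⁻²·s³·A².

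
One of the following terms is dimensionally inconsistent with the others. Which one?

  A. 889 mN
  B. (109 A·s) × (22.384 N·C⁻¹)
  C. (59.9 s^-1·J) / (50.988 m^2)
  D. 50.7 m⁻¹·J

Expand each in SI base units:
  A. N = kg·m·s⁻²
  B. [s·A] · [kg·m·s⁻³·A⁻¹] = kg·m·s⁻²
  C. [kg·m²·s⁻³] / [m²] = kg·s⁻³
  D. J·m⁻¹ = N·m·m⁻¹ = kg·m·s⁻²
All reduce to kg·m·s⁻² except C., which is kg·s⁻³.

C.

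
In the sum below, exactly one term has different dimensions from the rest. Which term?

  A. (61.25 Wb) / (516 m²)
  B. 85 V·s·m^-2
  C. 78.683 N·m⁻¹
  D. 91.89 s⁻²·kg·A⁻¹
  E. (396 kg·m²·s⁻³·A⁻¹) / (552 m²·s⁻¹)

Expand each in SI base units:
  A. [kg·m²·s⁻²·A⁻¹] / [m²] = kg·s⁻²·A⁻¹
  B. V·s·m⁻² = J·C⁻¹·s·m⁻² = kg·s⁻²·A⁻¹
  C. N·m⁻¹ = kg·m·s⁻²·m⁻¹ = kg·s⁻²
  D. kg·s⁻²·A⁻¹
  E. [kg·m²·s⁻³·A⁻¹] / [m²·s⁻¹] = kg·s⁻²·A⁻¹
All reduce to kg·s⁻²·A⁻¹ except C., which is kg·s⁻².

C.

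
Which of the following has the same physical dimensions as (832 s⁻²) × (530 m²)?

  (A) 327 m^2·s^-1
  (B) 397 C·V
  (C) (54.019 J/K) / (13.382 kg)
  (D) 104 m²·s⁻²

(D)

Reference: [s⁻²] · [m²] = m²·s⁻².
Each option:
  (A) m²·s⁻¹
  (B) C·V = s·A·J·C⁻¹ = kg·m²·s⁻²
  (C) [kg·m²·s⁻²·K⁻¹] / [kg] = m²·s⁻²·K⁻¹
  (D) m²·s⁻²  ← same
Only (D) matches m²·s⁻².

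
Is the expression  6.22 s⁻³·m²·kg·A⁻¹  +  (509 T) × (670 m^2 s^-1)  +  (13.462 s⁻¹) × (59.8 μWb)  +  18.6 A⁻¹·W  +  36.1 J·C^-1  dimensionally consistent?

Reduce each to base SI dimensions:
  6.22 s⁻³·m²·kg·A⁻¹:  kg·m²·s⁻³·A⁻¹
  (509 T) × (670 m^2 s^-1):  [kg·s⁻²·A⁻¹] · [m²·s⁻¹] = kg·m²·s⁻³·A⁻¹
  (13.462 s⁻¹) × (59.8 μWb):  [s⁻¹] · [kg·m²·s⁻²·A⁻¹] = kg·m²·s⁻³·A⁻¹
  18.6 A⁻¹·W:  W·A⁻¹ = J·s⁻¹·A⁻¹ = kg·m²·s⁻³·A⁻¹
  36.1 J·C^-1:  J·C⁻¹ = N·m·(s·A)⁻¹ = kg·m²·s⁻³·A⁻¹
Every term reduces to kg·m²·s⁻³·A⁻¹.

Yes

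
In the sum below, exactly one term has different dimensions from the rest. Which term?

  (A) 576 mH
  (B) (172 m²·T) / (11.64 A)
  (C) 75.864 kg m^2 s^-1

Reduce each to base SI dimensions:
  (A) H = V·s·A⁻¹ = kg·m²·s⁻²·A⁻²
  (B) [kg·m²·s⁻²·A⁻¹] / [A] = kg·m²·s⁻²·A⁻²
  (C) kg·m²·s⁻¹
All reduce to kg·m²·s⁻²·A⁻² except (C), which is kg·m²·s⁻¹.

(C)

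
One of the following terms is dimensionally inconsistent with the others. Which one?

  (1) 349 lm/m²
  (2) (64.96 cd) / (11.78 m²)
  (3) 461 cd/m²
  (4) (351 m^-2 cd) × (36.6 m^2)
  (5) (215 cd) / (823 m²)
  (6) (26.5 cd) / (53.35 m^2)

(4)

In SI base units:
  (1) lm·m⁻² = cd·m⁻² = m⁻²·cd
  (2) [cd] / [m²] = m⁻²·cd
  (3) cd·m⁻² = m⁻²·cd
  (4) [m⁻²·cd] · [m²] = cd
  (5) [cd] / [m²] = m⁻²·cd
  (6) [cd] / [m²] = m⁻²·cd
All reduce to m⁻²·cd except (4), which is cd.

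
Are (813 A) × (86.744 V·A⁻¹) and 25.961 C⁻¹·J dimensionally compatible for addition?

Yes

Work out the base dimensions of each:
  (813 A) × (86.744 V·A⁻¹):  [A] · [kg·m²·s⁻³·A⁻²] = kg·m²·s⁻³·A⁻¹
  25.961 C⁻¹·J:  J·C⁻¹ = N·m·(s·A)⁻¹ = kg·m²·s⁻³·A⁻¹
Both are kg·m²·s⁻³·A⁻¹, so they have the same dimensions and can be added.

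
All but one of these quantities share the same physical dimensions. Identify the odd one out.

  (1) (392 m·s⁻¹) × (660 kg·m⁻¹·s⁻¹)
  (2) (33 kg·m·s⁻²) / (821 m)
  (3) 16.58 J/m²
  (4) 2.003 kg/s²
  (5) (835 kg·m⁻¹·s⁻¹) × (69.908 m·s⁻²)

Expand each in SI base units:
  (1) [m·s⁻¹] · [kg·m⁻¹·s⁻¹] = kg·s⁻²
  (2) [kg·m·s⁻²] / [m] = kg·s⁻²
  (3) J·m⁻² = N·m·m⁻² = kg·s⁻²
  (4) kg·s⁻²
  (5) [kg·m⁻¹·s⁻¹] · [m·s⁻²] = kg·s⁻³
All reduce to kg·s⁻² except (5), which is kg·s⁻³.

(5)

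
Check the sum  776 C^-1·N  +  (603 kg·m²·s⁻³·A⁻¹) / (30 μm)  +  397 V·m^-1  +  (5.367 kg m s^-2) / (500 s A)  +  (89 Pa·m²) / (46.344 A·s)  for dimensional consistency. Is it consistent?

Yes

Dimensions:
  776 C^-1·N:  N·C⁻¹ = kg·m·s⁻²·(s·A)⁻¹ = kg·m·s⁻³·A⁻¹
  (603 kg·m²·s⁻³·A⁻¹) / (30 μm):  [kg·m²·s⁻³·A⁻¹] / [m] = kg·m·s⁻³·A⁻¹
  397 V·m^-1:  V·m⁻¹ = J·C⁻¹·m⁻¹ = kg·m·s⁻³·A⁻¹
  (5.367 kg m s^-2) / (500 s A):  [kg·m·s⁻²] / [s·A] = kg·m·s⁻³·A⁻¹
  (89 Pa·m²) / (46.344 A·s):  [kg·m·s⁻²] / [s·A] = kg·m·s⁻³·A⁻¹
Every term reduces to kg·m·s⁻³·A⁻¹.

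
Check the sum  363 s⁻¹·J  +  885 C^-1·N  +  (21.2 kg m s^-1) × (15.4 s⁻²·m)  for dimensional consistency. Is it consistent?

No

In SI base units:
  363 s⁻¹·J:  J·s⁻¹ = N·m·s⁻¹ = kg·m²·s⁻³
  885 C^-1·N:  N·C⁻¹ = kg·m·s⁻²·(s·A)⁻¹ = kg·m·s⁻³·A⁻¹
  (21.2 kg m s^-1) × (15.4 s⁻²·m):  [kg·m·s⁻¹] · [m·s⁻²] = kg·m²·s⁻³
The terms do not share a single dimension (kg·m²·s⁻³ vs kg·m·s⁻³·A⁻¹).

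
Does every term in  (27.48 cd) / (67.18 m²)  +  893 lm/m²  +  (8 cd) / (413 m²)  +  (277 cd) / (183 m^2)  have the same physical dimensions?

Yes

Expand each in SI base units:
  (27.48 cd) / (67.18 m²):  [cd] / [m²] = m⁻²·cd
  893 lm/m²:  lm·m⁻² = cd·m⁻² = m⁻²·cd
  (8 cd) / (413 m²):  [cd] / [m²] = m⁻²·cd
  (277 cd) / (183 m^2):  [cd] / [m²] = m⁻²·cd
Every term reduces to m⁻²·cd.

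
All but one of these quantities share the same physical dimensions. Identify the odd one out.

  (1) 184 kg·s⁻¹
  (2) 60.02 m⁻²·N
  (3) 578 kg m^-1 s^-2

Work out the base dimensions of each:
  (1) kg·s⁻¹
  (2) N·m⁻² = kg·m·s⁻²·m⁻² = kg·m⁻¹·s⁻²
  (3) kg·m⁻¹·s⁻²
All reduce to kg·m⁻¹·s⁻² except (1), which is kg·s⁻¹.

(1)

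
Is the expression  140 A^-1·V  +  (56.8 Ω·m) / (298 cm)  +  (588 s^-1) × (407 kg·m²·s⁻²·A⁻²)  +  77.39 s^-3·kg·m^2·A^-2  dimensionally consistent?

Work out the base dimensions of each:
  140 A^-1·V:  V·A⁻¹ = J·C⁻¹·A⁻¹ = kg·m²·s⁻³·A⁻²
  (56.8 Ω·m) / (298 cm):  [kg·m³·s⁻³·A⁻²] / [m] = kg·m²·s⁻³·A⁻²
  (588 s^-1) × (407 kg·m²·s⁻²·A⁻²):  [s⁻¹] · [kg·m²·s⁻²·A⁻²] = kg·m²·s⁻³·A⁻²
  77.39 s^-3·kg·m^2·A^-2:  kg·m²·s⁻³·A⁻²
Every term reduces to kg·m²·s⁻³·A⁻².

Yes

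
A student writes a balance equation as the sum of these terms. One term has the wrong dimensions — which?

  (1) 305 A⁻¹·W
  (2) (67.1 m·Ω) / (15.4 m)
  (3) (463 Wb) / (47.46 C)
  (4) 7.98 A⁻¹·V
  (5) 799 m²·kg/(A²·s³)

(1)

In SI base units:
  (1) W·A⁻¹ = J·s⁻¹·A⁻¹ = kg·m²·s⁻³·A⁻¹
  (2) [kg·m³·s⁻³·A⁻²] / [m] = kg·m²·s⁻³·A⁻²
  (3) [kg·m²·s⁻²·A⁻¹] / [s·A] = kg·m²·s⁻³·A⁻²
  (4) V·A⁻¹ = J·C⁻¹·A⁻¹ = kg·m²·s⁻³·A⁻²
  (5) kg·m²·s⁻³·A⁻²
All reduce to kg·m²·s⁻³·A⁻² except (1), which is kg·m²·s⁻³·A⁻¹.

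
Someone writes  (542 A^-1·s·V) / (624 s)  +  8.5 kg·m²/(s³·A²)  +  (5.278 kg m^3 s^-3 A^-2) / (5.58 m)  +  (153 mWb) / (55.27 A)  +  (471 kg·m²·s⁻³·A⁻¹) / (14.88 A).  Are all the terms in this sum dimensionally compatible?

No

Work out the base dimensions of each:
  (542 A^-1·s·V) / (624 s):  [kg·m²·s⁻²·A⁻²] / [s] = kg·m²·s⁻³·A⁻²
  8.5 kg·m²/(s³·A²):  kg·m²·s⁻³·A⁻²
  (5.278 kg m^3 s^-3 A^-2) / (5.58 m):  [kg·m³·s⁻³·A⁻²] / [m] = kg·m²·s⁻³·A⁻²
  (153 mWb) / (55.27 A):  [kg·m²·s⁻²·A⁻¹] / [A] = kg·m²·s⁻²·A⁻²
  (471 kg·m²·s⁻³·A⁻¹) / (14.88 A):  [kg·m²·s⁻³·A⁻¹] / [A] = kg·m²·s⁻³·A⁻²
The terms do not share a single dimension (kg·m²·s⁻²·A⁻² vs kg·m²·s⁻³·A⁻²).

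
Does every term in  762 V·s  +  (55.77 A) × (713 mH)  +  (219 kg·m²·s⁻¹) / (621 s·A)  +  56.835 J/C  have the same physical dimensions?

Expand each in SI base units:
  762 V·s:  V·s = J·C⁻¹·s = kg·m²·s⁻²·A⁻¹
  (55.77 A) × (713 mH):  [A] · [kg·m²·s⁻²·A⁻²] = kg·m²·s⁻²·A⁻¹
  (219 kg·m²·s⁻¹) / (621 s·A):  [kg·m²·s⁻¹] / [s·A] = kg·m²·s⁻²·A⁻¹
  56.835 J/C:  J·C⁻¹ = N·m·(s·A)⁻¹ = kg·m²·s⁻³·A⁻¹
The terms do not share a single dimension (kg·m²·s⁻²·A⁻¹ vs kg·m²·s⁻³·A⁻¹).

No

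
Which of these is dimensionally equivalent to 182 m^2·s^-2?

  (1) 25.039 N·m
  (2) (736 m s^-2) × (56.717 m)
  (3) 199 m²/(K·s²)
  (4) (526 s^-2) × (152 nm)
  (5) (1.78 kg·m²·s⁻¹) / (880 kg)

Reference: m²·s⁻².
Each option:
  (1) N·m = kg·m·s⁻²·m = kg·m²·s⁻²
  (2) [m·s⁻²] · [m] = m²·s⁻²  ← same
  (3) m²·s⁻²·K⁻¹
  (4) [s⁻²] · [m] = m·s⁻²
  (5) [kg·m²·s⁻¹] / [kg] = m²·s⁻¹
Only (2) matches m²·s⁻².

(2)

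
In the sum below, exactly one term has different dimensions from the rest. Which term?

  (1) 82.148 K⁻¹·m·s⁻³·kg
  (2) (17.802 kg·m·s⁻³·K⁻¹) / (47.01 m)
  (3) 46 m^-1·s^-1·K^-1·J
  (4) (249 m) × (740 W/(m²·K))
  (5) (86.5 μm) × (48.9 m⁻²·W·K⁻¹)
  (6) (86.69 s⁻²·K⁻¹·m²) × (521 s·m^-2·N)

(2)

Dimensions:
  (1) kg·m·s⁻³·K⁻¹
  (2) [kg·m·s⁻³·K⁻¹] / [m] = kg·s⁻³·K⁻¹
  (3) J·s⁻¹·m⁻¹·K⁻¹ = N·m·s⁻¹·m⁻¹·K⁻¹ = kg·m·s⁻³·K⁻¹
  (4) [m] · [kg·s⁻³·K⁻¹] = kg·m·s⁻³·K⁻¹
  (5) [m] · [kg·s⁻³·K⁻¹] = kg·m·s⁻³·K⁻¹
  (6) [m²·s⁻²·K⁻¹] · [kg·m⁻¹·s⁻¹] = kg·m·s⁻³·K⁻¹
All reduce to kg·m·s⁻³·K⁻¹ except (2), which is kg·s⁻³·K⁻¹.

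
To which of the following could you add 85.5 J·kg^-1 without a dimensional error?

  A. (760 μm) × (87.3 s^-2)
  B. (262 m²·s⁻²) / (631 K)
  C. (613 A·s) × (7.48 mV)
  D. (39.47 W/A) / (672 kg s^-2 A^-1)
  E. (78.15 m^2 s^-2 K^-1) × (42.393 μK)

Reference: J·kg⁻¹ = N·m·kg⁻¹ = m²·s⁻².
Each option:
  A. [m] · [s⁻²] = m·s⁻²
  B. [m²·s⁻²] / [K] = m²·s⁻²·K⁻¹
  C. [s·A] · [kg·m²·s⁻³·A⁻¹] = kg·m²·s⁻²
  D. [kg·m²·s⁻³·A⁻¹] / [kg·s⁻²·A⁻¹] = m²·s⁻¹
  E. [m²·s⁻²·K⁻¹] · [K] = m²·s⁻²  ← same
Only E. matches m²·s⁻².

E.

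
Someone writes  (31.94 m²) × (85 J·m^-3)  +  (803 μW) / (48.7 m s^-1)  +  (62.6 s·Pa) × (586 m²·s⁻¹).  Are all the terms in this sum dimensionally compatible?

Yes

Reduce each to base SI dimensions:
  (31.94 m²) × (85 J·m^-3):  [m²] · [kg·m⁻¹·s⁻²] = kg·m·s⁻²
  (803 μW) / (48.7 m s^-1):  [kg·m²·s⁻³] / [m·s⁻¹] = kg·m·s⁻²
  (62.6 s·Pa) × (586 m²·s⁻¹):  [kg·m⁻¹·s⁻¹] · [m²·s⁻¹] = kg·m·s⁻²
Every term reduces to kg·m·s⁻².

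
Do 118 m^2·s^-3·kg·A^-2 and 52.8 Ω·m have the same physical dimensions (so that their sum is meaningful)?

In SI base units:
  118 m^2·s^-3·kg·A^-2:  kg·m²·s⁻³·A⁻²
  52.8 Ω·m:  Ω·m = V·A⁻¹·m = kg·m³·s⁻³·A⁻²
kg·m²·s⁻³·A⁻² ≠ kg·m³·s⁻³·A⁻², so they cannot be added.

No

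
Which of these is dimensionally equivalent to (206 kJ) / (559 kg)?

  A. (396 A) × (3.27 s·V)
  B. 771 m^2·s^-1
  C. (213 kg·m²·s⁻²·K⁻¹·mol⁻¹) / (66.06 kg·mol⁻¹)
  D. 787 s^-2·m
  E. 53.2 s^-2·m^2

Reference: [kg·m²·s⁻²] / [kg] = m²·s⁻².
Each option:
  A. [A] · [kg·m²·s⁻²·A⁻¹] = kg·m²·s⁻²
  B. m²·s⁻¹
  C. [kg·m²·s⁻²·K⁻¹·mol⁻¹] / [kg·mol⁻¹] = m²·s⁻²·K⁻¹
  D. m·s⁻²
  E. m²·s⁻²  ← same
Only E. matches m²·s⁻².

E.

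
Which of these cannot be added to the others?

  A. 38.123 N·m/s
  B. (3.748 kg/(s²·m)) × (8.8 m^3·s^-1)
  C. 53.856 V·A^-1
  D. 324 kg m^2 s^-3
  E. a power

C.

Dimensions:
  A. N·m·s⁻¹ = kg·m·s⁻²·m·s⁻¹ = kg·m²·s⁻³
  B. [kg·m⁻¹·s⁻²] · [m³·s⁻¹] = kg·m²·s⁻³
  C. V·A⁻¹ = J·C⁻¹·A⁻¹ = kg·m²·s⁻³·A⁻²
  D. kg·m²·s⁻³
  E. [power] = kg·m²·s⁻³
All reduce to kg·m²·s⁻³ except C., which is kg·m²·s⁻³·A⁻².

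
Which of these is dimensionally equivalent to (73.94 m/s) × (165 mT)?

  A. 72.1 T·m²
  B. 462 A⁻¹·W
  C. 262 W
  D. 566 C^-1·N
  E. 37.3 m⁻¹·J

D.

Reference: [m·s⁻¹] · [kg·s⁻²·A⁻¹] = kg·m·s⁻³·A⁻¹.
Each option:
  A. T·m² = Wb·m⁻²·m² = kg·m²·s⁻²·A⁻¹
  B. W·A⁻¹ = J·s⁻¹·A⁻¹ = kg·m²·s⁻³·A⁻¹
  C. W = J·s⁻¹ = kg·m²·s⁻³
  D. N·C⁻¹ = kg·m·s⁻²·(s·A)⁻¹ = kg·m·s⁻³·A⁻¹  ← same
  E. J·m⁻¹ = N·m·m⁻¹ = kg·m·s⁻²
Only D. matches kg·m·s⁻³·A⁻¹.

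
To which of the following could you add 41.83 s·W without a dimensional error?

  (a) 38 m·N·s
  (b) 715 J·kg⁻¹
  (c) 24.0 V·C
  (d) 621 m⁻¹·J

(c)

Reference: W·s = J·s⁻¹·s = kg·m²·s⁻².
Each option:
  (a) N·m·s = kg·m·s⁻²·m·s = kg·m²·s⁻¹
  (b) J·kg⁻¹ = N·m·kg⁻¹ = m²·s⁻²
  (c) C·V = s·A·J·C⁻¹ = kg·m²·s⁻²  ← same
  (d) J·m⁻¹ = N·m·m⁻¹ = kg·m·s⁻²
Only (c) matches kg·m²·s⁻².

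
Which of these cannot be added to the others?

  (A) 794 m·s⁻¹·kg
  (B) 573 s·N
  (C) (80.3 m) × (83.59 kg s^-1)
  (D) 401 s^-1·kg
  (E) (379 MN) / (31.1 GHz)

(D)

Dimensions:
  (A) kg·m·s⁻¹
  (B) N·s = kg·m·s⁻²·s = kg·m·s⁻¹
  (C) [m] · [kg·s⁻¹] = kg·m·s⁻¹
  (D) kg·s⁻¹
  (E) [kg·m·s⁻²] / [s⁻¹] = kg·m·s⁻¹
All reduce to kg·m·s⁻¹ except (D), which is kg·s⁻¹.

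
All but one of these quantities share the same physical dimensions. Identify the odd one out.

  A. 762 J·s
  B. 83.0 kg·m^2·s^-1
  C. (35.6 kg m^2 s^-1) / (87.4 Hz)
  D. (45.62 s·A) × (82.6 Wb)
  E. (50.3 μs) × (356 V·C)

Work out the base dimensions of each:
  A. J·s = N·m·s = kg·m²·s⁻¹
  B. kg·m²·s⁻¹
  C. [kg·m²·s⁻¹] / [s⁻¹] = kg·m²
  D. [s·A] · [kg·m²·s⁻²·A⁻¹] = kg·m²·s⁻¹
  E. [s] · [kg·m²·s⁻²] = kg·m²·s⁻¹
All reduce to kg·m²·s⁻¹ except C., which is kg·m².

C.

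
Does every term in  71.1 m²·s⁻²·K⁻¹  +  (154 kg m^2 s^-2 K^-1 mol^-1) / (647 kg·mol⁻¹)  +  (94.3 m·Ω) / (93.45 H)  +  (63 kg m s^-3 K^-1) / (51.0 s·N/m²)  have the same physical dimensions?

Expand each in SI base units:
  71.1 m²·s⁻²·K⁻¹:  m²·s⁻²·K⁻¹
  (154 kg m^2 s^-2 K^-1 mol^-1) / (647 kg·mol⁻¹):  [kg·m²·s⁻²·K⁻¹·mol⁻¹] / [kg·mol⁻¹] = m²·s⁻²·K⁻¹
  (94.3 m·Ω) / (93.45 H):  [kg·m³·s⁻³·A⁻²] / [kg·m²·s⁻²·A⁻²] = m·s⁻¹
  (63 kg m s^-3 K^-1) / (51.0 s·N/m²):  [kg·m·s⁻³·K⁻¹] / [kg·m⁻¹·s⁻¹] = m²·s⁻²·K⁻¹
The terms do not share a single dimension (m²·s⁻²·K⁻¹ vs m·s⁻¹).

No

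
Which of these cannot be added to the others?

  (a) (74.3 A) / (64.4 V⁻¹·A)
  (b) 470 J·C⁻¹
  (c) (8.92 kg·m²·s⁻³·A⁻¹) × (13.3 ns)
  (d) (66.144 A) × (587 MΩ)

Work out the base dimensions of each:
  (a) [A] / [kg⁻¹·m⁻²·s³·A²] = kg·m²·s⁻³·A⁻¹
  (b) J·C⁻¹ = N·m·(s·A)⁻¹ = kg·m²·s⁻³·A⁻¹
  (c) [kg·m²·s⁻³·A⁻¹] · [s] = kg·m²·s⁻²·A⁻¹
  (d) [A] · [kg·m²·s⁻³·A⁻²] = kg·m²·s⁻³·A⁻¹
All reduce to kg·m²·s⁻³·A⁻¹ except (c), which is kg·m²·s⁻²·A⁻¹.

(c)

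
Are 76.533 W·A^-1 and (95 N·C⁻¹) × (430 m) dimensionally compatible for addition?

In SI base units:
  76.533 W·A^-1:  W·A⁻¹ = J·s⁻¹·A⁻¹ = kg·m²·s⁻³·A⁻¹
  (95 N·C⁻¹) × (430 m):  [kg·m·s⁻³·A⁻¹] · [m] = kg·m²·s⁻³·A⁻¹
Both are kg·m²·s⁻³·A⁻¹, so they have the same dimensions and can be added.

Yes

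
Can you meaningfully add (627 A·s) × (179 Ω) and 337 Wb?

Reduce each to base SI dimensions:
  (627 A·s) × (179 Ω):  [s·A] · [kg·m²·s⁻³·A⁻²] = kg·m²·s⁻²·A⁻¹
  337 Wb:  Wb = V·s = kg·m²·s⁻²·A⁻¹
Both are kg·m²·s⁻²·A⁻¹, so they have the same dimensions and can be added.

Yes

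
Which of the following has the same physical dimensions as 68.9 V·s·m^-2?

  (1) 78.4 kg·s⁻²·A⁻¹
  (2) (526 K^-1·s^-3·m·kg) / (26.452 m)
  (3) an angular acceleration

(1)

Reference: V·s·m⁻² = J·C⁻¹·s·m⁻² = kg·s⁻²·A⁻¹.
Each option:
  (1) kg·s⁻²·A⁻¹  ← same
  (2) [kg·m·s⁻³·K⁻¹] / [m] = kg·s⁻³·K⁻¹
  (3) [angular acceleration] = s⁻²
Only (1) matches kg·s⁻²·A⁻¹.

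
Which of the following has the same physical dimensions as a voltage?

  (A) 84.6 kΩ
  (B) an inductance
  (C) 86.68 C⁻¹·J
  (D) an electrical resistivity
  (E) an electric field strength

Reference: [voltage] = kg·m²·s⁻³·A⁻¹.
Each option:
  (A) Ω = V·A⁻¹ = kg·m²·s⁻³·A⁻²
  (B) [inductance] = kg·m²·s⁻²·A⁻²
  (C) J·C⁻¹ = N·m·(s·A)⁻¹ = kg·m²·s⁻³·A⁻¹  ← same
  (D) [electrical resistivity] = kg·m³·s⁻³·A⁻²
  (E) [electric field strength] = kg·m·s⁻³·A⁻¹
Only (C) matches kg·m²·s⁻³·A⁻¹.

(C)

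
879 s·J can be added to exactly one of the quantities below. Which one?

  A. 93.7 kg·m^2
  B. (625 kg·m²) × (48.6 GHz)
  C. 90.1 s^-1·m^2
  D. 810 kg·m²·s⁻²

Reference: J·s = N·m·s = kg·m²·s⁻¹.
Each option:
  A. kg·m²
  B. [kg·m²] · [s⁻¹] = kg·m²·s⁻¹  ← same
  C. m²·s⁻¹
  D. kg·m²·s⁻²
Only B. matches kg·m²·s⁻¹.

B.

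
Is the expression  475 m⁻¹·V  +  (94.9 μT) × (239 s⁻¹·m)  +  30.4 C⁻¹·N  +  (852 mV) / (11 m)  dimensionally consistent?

Work out the base dimensions of each:
  475 m⁻¹·V:  V·m⁻¹ = J·C⁻¹·m⁻¹ = kg·m·s⁻³·A⁻¹
  (94.9 μT) × (239 s⁻¹·m):  [kg·s⁻²·A⁻¹] · [m·s⁻¹] = kg·m·s⁻³·A⁻¹
  30.4 C⁻¹·N:  N·C⁻¹ = kg·m·s⁻²·(s·A)⁻¹ = kg·m·s⁻³·A⁻¹
  (852 mV) / (11 m):  [kg·m²·s⁻³·A⁻¹] / [m] = kg·m·s⁻³·A⁻¹
Every term reduces to kg·m·s⁻³·A⁻¹.

Yes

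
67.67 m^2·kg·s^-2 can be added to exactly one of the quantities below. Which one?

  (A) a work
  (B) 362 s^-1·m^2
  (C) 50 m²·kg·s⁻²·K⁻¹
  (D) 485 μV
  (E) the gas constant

(A)

Reference: kg·m²·s⁻².
Each option:
  (A) [work] = kg·m²·s⁻²  ← same
  (B) m²·s⁻¹
  (C) kg·m²·s⁻²·K⁻¹
  (D) V = J·C⁻¹ = kg·m²·s⁻³·A⁻¹
  (E) [gas constant] = kg·m²·s⁻²·K⁻¹·mol⁻¹
Only (A) matches kg·m²·s⁻².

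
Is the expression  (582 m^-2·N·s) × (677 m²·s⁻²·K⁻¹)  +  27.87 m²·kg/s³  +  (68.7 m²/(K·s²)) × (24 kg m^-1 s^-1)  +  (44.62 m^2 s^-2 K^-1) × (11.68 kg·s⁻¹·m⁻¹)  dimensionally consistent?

No

Work out the base dimensions of each:
  (582 m^-2·N·s) × (677 m²·s⁻²·K⁻¹):  [kg·m⁻¹·s⁻¹] · [m²·s⁻²·K⁻¹] = kg·m·s⁻³·K⁻¹
  27.87 m²·kg/s³:  kg·m²·s⁻³
  (68.7 m²/(K·s²)) × (24 kg m^-1 s^-1):  [m²·s⁻²·K⁻¹] · [kg·m⁻¹·s⁻¹] = kg·m·s⁻³·K⁻¹
  (44.62 m^2 s^-2 K^-1) × (11.68 kg·s⁻¹·m⁻¹):  [m²·s⁻²·K⁻¹] · [kg·m⁻¹·s⁻¹] = kg·m·s⁻³·K⁻¹
The terms do not share a single dimension (kg·m²·s⁻³ vs kg·m·s⁻³·K⁻¹).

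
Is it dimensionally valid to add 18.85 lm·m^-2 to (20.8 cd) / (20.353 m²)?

Dimensions:
  18.85 lm·m^-2:  lm·m⁻² = cd·m⁻² = m⁻²·cd
  (20.8 cd) / (20.353 m²):  [cd] / [m²] = m⁻²·cd
Both are m⁻²·cd, so they have the same dimensions and can be added.

Yes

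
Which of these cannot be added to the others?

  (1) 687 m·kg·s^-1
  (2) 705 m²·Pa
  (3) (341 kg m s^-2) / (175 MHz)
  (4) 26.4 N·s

Dimensions:
  (1) kg·m·s⁻¹
  (2) Pa·m² = N·m⁻²·m² = kg·m·s⁻²
  (3) [kg·m·s⁻²] / [s⁻¹] = kg·m·s⁻¹
  (4) N·s = kg·m·s⁻²·s = kg·m·s⁻¹
All reduce to kg·m·s⁻¹ except (2), which is kg·m·s⁻².

(2)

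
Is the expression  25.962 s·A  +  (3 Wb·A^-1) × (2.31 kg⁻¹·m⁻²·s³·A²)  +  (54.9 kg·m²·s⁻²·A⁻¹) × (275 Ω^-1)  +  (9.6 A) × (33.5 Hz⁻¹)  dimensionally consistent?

No

Expand each in SI base units:
  25.962 s·A:  A·s = s·A
  (3 Wb·A^-1) × (2.31 kg⁻¹·m⁻²·s³·A²):  [kg·m²·s⁻²·A⁻²] · [kg⁻¹·m⁻²·s³·A²] = s
  (54.9 kg·m²·s⁻²·A⁻¹) × (275 Ω^-1):  [kg·m²·s⁻²·A⁻¹] · [kg⁻¹·m⁻²·s³·A²] = s·A
  (9.6 A) × (33.5 Hz⁻¹):  [A] · [s] = s·A
The terms do not share a single dimension (s vs s·A).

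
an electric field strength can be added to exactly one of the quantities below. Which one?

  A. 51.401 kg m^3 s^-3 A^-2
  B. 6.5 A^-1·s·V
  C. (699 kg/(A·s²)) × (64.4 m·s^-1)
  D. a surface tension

Reference: [electric field strength] = kg·m·s⁻³·A⁻¹.
Each option:
  A. kg·m³·s⁻³·A⁻²
  B. V·s·A⁻¹ = J·C⁻¹·s·A⁻¹ = kg·m²·s⁻²·A⁻²
  C. [kg·s⁻²·A⁻¹] · [m·s⁻¹] = kg·m·s⁻³·A⁻¹  ← same
  D. [surface tension] = kg·s⁻²
Only C. matches kg·m·s⁻³·A⁻¹.

C.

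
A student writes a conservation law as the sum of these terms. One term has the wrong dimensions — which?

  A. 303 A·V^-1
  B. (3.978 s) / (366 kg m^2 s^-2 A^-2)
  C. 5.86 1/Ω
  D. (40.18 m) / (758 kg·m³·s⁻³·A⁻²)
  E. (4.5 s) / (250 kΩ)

Work out the base dimensions of each:
  A. A·V⁻¹ = A·(J·C⁻¹)⁻¹ = kg⁻¹·m⁻²·s³·A²
  B. [s] / [kg·m²·s⁻²·A⁻²] = kg⁻¹·m⁻²·s³·A²
  C. Ω⁻¹ = (V·A⁻¹)⁻¹ = kg⁻¹·m⁻²·s³·A²
  D. [m] / [kg·m³·s⁻³·A⁻²] = kg⁻¹·m⁻²·s³·A²
  E. [s] / [kg·m²·s⁻³·A⁻²] = kg⁻¹·m⁻²·s⁴·A²
All reduce to kg⁻¹·m⁻²·s³·A² except E., which is kg⁻¹·m⁻²·s⁴·A².

E.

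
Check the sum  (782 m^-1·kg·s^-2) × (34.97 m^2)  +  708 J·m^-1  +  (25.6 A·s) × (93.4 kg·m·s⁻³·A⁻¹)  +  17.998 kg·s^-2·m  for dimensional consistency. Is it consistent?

Yes

Dimensions:
  (782 m^-1·kg·s^-2) × (34.97 m^2):  [kg·m⁻¹·s⁻²] · [m²] = kg·m·s⁻²
  708 J·m^-1:  J·m⁻¹ = N·m·m⁻¹ = kg·m·s⁻²
  (25.6 A·s) × (93.4 kg·m·s⁻³·A⁻¹):  [s·A] · [kg·m·s⁻³·A⁻¹] = kg·m·s⁻²
  17.998 kg·s^-2·m:  kg·m·s⁻²
Every term reduces to kg·m·s⁻².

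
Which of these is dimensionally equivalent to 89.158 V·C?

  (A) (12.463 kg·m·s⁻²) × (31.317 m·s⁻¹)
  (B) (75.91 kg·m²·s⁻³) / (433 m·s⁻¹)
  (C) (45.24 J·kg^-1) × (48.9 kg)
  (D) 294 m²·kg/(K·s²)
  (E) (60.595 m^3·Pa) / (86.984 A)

(C)

Reference: C·V = s·A·J·C⁻¹ = kg·m²·s⁻².
Each option:
  (A) [kg·m·s⁻²] · [m·s⁻¹] = kg·m²·s⁻³
  (B) [kg·m²·s⁻³] / [m·s⁻¹] = kg·m·s⁻²
  (C) [m²·s⁻²] · [kg] = kg·m²·s⁻²  ← same
  (D) kg·m²·s⁻²·K⁻¹
  (E) [kg·m²·s⁻²] / [A] = kg·m²·s⁻²·A⁻¹
Only (C) matches kg·m²·s⁻².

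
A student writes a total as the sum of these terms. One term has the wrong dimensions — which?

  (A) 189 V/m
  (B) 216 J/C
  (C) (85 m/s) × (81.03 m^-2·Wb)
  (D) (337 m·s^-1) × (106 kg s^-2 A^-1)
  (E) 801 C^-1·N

Dimensions:
  (A) V·m⁻¹ = J·C⁻¹·m⁻¹ = kg·m·s⁻³·A⁻¹
  (B) J·C⁻¹ = N·m·(s·A)⁻¹ = kg·m²·s⁻³·A⁻¹
  (C) [m·s⁻¹] · [kg·s⁻²·A⁻¹] = kg·m·s⁻³·A⁻¹
  (D) [m·s⁻¹] · [kg·s⁻²·A⁻¹] = kg·m·s⁻³·A⁻¹
  (E) N·C⁻¹ = kg·m·s⁻²·(s·A)⁻¹ = kg·m·s⁻³·A⁻¹
All reduce to kg·m·s⁻³·A⁻¹ except (B), which is kg·m²·s⁻³·A⁻¹.

(B)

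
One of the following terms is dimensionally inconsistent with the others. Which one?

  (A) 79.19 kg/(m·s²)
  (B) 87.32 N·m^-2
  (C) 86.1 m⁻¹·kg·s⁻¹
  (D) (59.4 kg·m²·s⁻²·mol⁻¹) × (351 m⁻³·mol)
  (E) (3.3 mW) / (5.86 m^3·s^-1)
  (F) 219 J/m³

(C)

In SI base units:
  (A) kg·m⁻¹·s⁻²
  (B) N·m⁻² = kg·m·s⁻²·m⁻² = kg·m⁻¹·s⁻²
  (C) kg·m⁻¹·s⁻¹
  (D) [kg·m²·s⁻²·mol⁻¹] · [m⁻³·mol] = kg·m⁻¹·s⁻²
  (E) [kg·m²·s⁻³] / [m³·s⁻¹] = kg·m⁻¹·s⁻²
  (F) J·m⁻³ = N·m·m⁻³ = kg·m⁻¹·s⁻²
All reduce to kg·m⁻¹·s⁻² except (C), which is kg·m⁻¹·s⁻¹.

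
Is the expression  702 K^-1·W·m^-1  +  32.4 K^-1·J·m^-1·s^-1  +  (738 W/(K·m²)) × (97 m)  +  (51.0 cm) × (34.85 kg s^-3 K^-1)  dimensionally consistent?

Yes

Expand each in SI base units:
  702 K^-1·W·m^-1:  W·m⁻¹·K⁻¹ = J·s⁻¹·m⁻¹·K⁻¹ = kg·m·s⁻³·K⁻¹
  32.4 K^-1·J·m^-1·s^-1:  J·s⁻¹·m⁻¹·K⁻¹ = N·m·s⁻¹·m⁻¹·K⁻¹ = kg·m·s⁻³·K⁻¹
  (738 W/(K·m²)) × (97 m):  [kg·s⁻³·K⁻¹] · [m] = kg·m·s⁻³·K⁻¹
  (51.0 cm) × (34.85 kg s^-3 K^-1):  [m] · [kg·s⁻³·K⁻¹] = kg·m·s⁻³·K⁻¹
Every term reduces to kg·m·s⁻³·K⁻¹.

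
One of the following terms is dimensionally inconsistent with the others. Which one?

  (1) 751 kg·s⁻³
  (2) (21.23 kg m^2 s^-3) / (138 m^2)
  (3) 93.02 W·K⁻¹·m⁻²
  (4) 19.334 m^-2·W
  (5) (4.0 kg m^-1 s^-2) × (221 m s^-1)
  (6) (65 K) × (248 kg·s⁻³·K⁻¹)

Dimensions:
  (1) kg·s⁻³
  (2) [kg·m²·s⁻³] / [m²] = kg·s⁻³
  (3) W·m⁻²·K⁻¹ = J·s⁻¹·m⁻²·K⁻¹ = kg·s⁻³·K⁻¹
  (4) W·m⁻² = J·s⁻¹·m⁻² = kg·s⁻³
  (5) [kg·m⁻¹·s⁻²] · [m·s⁻¹] = kg·s⁻³
  (6) [K] · [kg·s⁻³·K⁻¹] = kg·s⁻³
All reduce to kg·s⁻³ except (3), which is kg·s⁻³·K⁻¹.

(3)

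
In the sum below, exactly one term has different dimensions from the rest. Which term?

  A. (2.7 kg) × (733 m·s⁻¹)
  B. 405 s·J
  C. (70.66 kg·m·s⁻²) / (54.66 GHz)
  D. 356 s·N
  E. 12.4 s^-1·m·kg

B.

Dimensions:
  A. [kg] · [m·s⁻¹] = kg·m·s⁻¹
  B. J·s = N·m·s = kg·m²·s⁻¹
  C. [kg·m·s⁻²] / [s⁻¹] = kg·m·s⁻¹
  D. N·s = kg·m·s⁻²·s = kg·m·s⁻¹
  E. kg·m·s⁻¹
All reduce to kg·m·s⁻¹ except B., which is kg·m²·s⁻¹.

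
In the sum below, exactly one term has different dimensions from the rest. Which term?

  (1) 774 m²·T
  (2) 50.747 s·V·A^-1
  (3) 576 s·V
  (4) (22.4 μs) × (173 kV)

Reduce each to base SI dimensions:
  (1) T·m² = Wb·m⁻²·m² = kg·m²·s⁻²·A⁻¹
  (2) V·s·A⁻¹ = J·C⁻¹·s·A⁻¹ = kg·m²·s⁻²·A⁻²
  (3) V·s = J·C⁻¹·s = kg·m²·s⁻²·A⁻¹
  (4) [s] · [kg·m²·s⁻³·A⁻¹] = kg·m²·s⁻²·A⁻¹
All reduce to kg·m²·s⁻²·A⁻¹ except (2), which is kg·m²·s⁻²·A⁻².

(2)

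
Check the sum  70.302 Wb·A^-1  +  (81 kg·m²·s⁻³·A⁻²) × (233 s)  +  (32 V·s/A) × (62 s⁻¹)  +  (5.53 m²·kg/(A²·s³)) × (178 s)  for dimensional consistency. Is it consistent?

Dimensions:
  70.302 Wb·A^-1:  Wb·A⁻¹ = V·s·A⁻¹ = kg·m²·s⁻²·A⁻²
  (81 kg·m²·s⁻³·A⁻²) × (233 s):  [kg·m²·s⁻³·A⁻²] · [s] = kg·m²·s⁻²·A⁻²
  (32 V·s/A) × (62 s⁻¹):  [kg·m²·s⁻²·A⁻²] · [s⁻¹] = kg·m²·s⁻³·A⁻²
  (5.53 m²·kg/(A²·s³)) × (178 s):  [kg·m²·s⁻³·A⁻²] · [s] = kg·m²·s⁻²·A⁻²
The terms do not share a single dimension (kg·m²·s⁻²·A⁻² vs kg·m²·s⁻³·A⁻²).

No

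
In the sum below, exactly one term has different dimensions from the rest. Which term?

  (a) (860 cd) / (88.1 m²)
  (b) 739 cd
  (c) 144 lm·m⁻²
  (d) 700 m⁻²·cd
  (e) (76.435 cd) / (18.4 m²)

Expand each in SI base units:
  (a) [cd] / [m²] = m⁻²·cd
  (b) cd
  (c) lm·m⁻² = cd·m⁻² = m⁻²·cd
  (d) cd·m⁻² = m⁻²·cd
  (e) [cd] / [m²] = m⁻²·cd
All reduce to m⁻²·cd except (b), which is cd.

(b)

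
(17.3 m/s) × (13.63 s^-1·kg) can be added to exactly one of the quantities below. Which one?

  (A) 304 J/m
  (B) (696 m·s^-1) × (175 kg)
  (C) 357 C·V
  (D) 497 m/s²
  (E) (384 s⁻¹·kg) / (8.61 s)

Reference: [m·s⁻¹] · [kg·s⁻¹] = kg·m·s⁻².
Each option:
  (A) J·m⁻¹ = N·m·m⁻¹ = kg·m·s⁻²  ← same
  (B) [m·s⁻¹] · [kg] = kg·m·s⁻¹
  (C) C·V = s·A·J·C⁻¹ = kg·m²·s⁻²
  (D) m·s⁻²
  (E) [kg·s⁻¹] / [s] = kg·s⁻²
Only (A) matches kg·m·s⁻².

(A)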